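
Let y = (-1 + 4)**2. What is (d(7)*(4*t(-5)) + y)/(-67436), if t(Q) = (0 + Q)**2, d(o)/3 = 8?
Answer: -2409/67436 ≈ -0.035723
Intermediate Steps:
d(o) = 24 (d(o) = 3*8 = 24)
y = 9 (y = 3**2 = 9)
t(Q) = Q**2
(d(7)*(4*t(-5)) + y)/(-67436) = (24*(4*(-5)**2) + 9)/(-67436) = (24*(4*25) + 9)*(-1/67436) = (24*100 + 9)*(-1/67436) = (2400 + 9)*(-1/67436) = 2409*(-1/67436) = -2409/67436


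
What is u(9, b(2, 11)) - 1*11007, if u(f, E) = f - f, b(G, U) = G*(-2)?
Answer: -11007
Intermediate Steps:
b(G, U) = -2*G
u(f, E) = 0
u(9, b(2, 11)) - 1*11007 = 0 - 1*11007 = 0 - 11007 = -11007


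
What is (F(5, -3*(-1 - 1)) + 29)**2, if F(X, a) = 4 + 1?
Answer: 1156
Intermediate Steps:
F(X, a) = 5
(F(5, -3*(-1 - 1)) + 29)**2 = (5 + 29)**2 = 34**2 = 1156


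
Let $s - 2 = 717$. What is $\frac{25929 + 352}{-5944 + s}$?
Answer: $- \frac{26281}{5225} \approx -5.0299$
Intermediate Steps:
$s = 719$ ($s = 2 + 717 = 719$)
$\frac{25929 + 352}{-5944 + s} = \frac{25929 + 352}{-5944 + 719} = \frac{26281}{-5225} = 26281 \left(- \frac{1}{5225}\right) = - \frac{26281}{5225}$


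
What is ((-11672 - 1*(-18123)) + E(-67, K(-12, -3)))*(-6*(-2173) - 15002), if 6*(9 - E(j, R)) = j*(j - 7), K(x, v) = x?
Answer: -33193564/3 ≈ -1.1065e+7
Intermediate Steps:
E(j, R) = 9 - j*(-7 + j)/6 (E(j, R) = 9 - j*(j - 7)/6 = 9 - j*(-7 + j)/6)
((-11672 - 1*(-18123)) + E(-67, K(-12, -3)))*(-6*(-2173) - 15002) = ((-11672 - 1*(-18123)) + (9 - ⅙*(-67)² + (7/6)*(-67)))*(-6*(-2173) - 15002) = ((-11672 + 18123) + (9 - ⅙*4489 - 469/6))*(13038 - 15002) = (6451 + (9 - 4489/6 - 469/6))*(-1964) = (6451 - 2452/3)*(-1964) = (16901/3)*(-1964) = -33193564/3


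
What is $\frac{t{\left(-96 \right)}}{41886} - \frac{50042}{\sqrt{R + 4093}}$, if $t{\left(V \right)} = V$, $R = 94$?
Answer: $- \frac{16}{6981} - \frac{50042 \sqrt{4187}}{4187} \approx -773.37$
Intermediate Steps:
$\frac{t{\left(-96 \right)}}{41886} - \frac{50042}{\sqrt{R + 4093}} = - \frac{96}{41886} - \frac{50042}{\sqrt{94 + 4093}} = \left(-96\right) \frac{1}{41886} - \frac{50042}{\sqrt{4187}} = - \frac{16}{6981} - 50042 \frac{\sqrt{4187}}{4187} = - \frac{16}{6981} - \frac{50042 \sqrt{4187}}{4187}$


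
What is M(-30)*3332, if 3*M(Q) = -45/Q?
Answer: 1666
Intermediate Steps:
M(Q) = -15/Q (M(Q) = (-45/Q)/3 = -15/Q)
M(-30)*3332 = -15/(-30)*3332 = -15*(-1/30)*3332 = (½)*3332 = 1666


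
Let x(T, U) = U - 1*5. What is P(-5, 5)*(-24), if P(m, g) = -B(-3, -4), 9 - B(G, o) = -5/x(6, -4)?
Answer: 608/3 ≈ 202.67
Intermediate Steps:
x(T, U) = -5 + U (x(T, U) = U - 5 = -5 + U)
B(G, o) = 76/9 (B(G, o) = 9 - (-5)/(-5 - 4) = 9 - (-5)/(-9) = 9 - (-5)*(-1)/9 = 9 - 1*5/9 = 9 - 5/9 = 76/9)
P(m, g) = -76/9 (P(m, g) = -1*76/9 = -76/9)
P(-5, 5)*(-24) = -76/9*(-24) = 608/3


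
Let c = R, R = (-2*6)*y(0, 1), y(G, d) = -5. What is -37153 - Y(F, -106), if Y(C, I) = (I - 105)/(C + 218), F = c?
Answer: -10328323/278 ≈ -37152.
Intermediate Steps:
R = 60 (R = -2*6*(-5) = -12*(-5) = 60)
c = 60
F = 60
Y(C, I) = (-105 + I)/(218 + C)
-37153 - Y(F, -106) = -37153 - (-105 - 106)/(218 + 60) = -37153 - (-211)/278 = -37153 - 1*(-211/278) = -37153 + 211/278 = -10328323/278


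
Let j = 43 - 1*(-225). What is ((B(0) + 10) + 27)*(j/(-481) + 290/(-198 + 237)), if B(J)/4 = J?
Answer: 9926/39 ≈ 254.51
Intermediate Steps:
B(J) = 4*J
j = 268 (j = 43 + 225 = 268)
((B(0) + 10) + 27)*(j/(-481) + 290/(-198 + 237)) = ((4*0 + 10) + 27)*(268/(-481) + 290/(-198 + 237)) = ((0 + 10) + 27)*(268*(-1/481) + 290/39) = (10 + 27)*(-268/481 + 290*(1/39)) = 37*(-268/481 + 290/39) = 37*(9926/1443) = 9926/39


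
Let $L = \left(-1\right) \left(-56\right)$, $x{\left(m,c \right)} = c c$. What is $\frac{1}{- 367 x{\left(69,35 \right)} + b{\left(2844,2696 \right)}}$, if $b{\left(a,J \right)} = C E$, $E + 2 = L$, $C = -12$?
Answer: $- \frac{1}{450223} \approx -2.2211 \cdot 10^{-6}$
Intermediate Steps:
$x{\left(m,c \right)} = c^{2}$
$L = 56$
$E = 54$ ($E = -2 + 56 = 54$)
$b{\left(a,J \right)} = -648$ ($b{\left(a,J \right)} = \left(-12\right) 54 = -648$)
$\frac{1}{- 367 x{\left(69,35 \right)} + b{\left(2844,2696 \right)}} = \frac{1}{- 367 \cdot 35^{2} - 648} = \frac{1}{\left(-367\right) 1225 - 648} = \frac{1}{-449575 - 648} = \frac{1}{-450223} = - \frac{1}{450223}$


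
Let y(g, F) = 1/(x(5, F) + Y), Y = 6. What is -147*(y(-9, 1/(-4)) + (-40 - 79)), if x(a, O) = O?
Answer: 401751/23 ≈ 17467.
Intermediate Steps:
y(g, F) = 1/(6 + F) (y(g, F) = 1/(F + 6) = 1/(6 + F))
-147*(y(-9, 1/(-4)) + (-40 - 79)) = -147*(1/(6 + 1/(-4)) + (-40 - 79)) = -147*(1/(6 - ¼) - 119) = -147*(1/(23/4) - 119) = -147*(4/23 - 119) = -147*(-2733/23) = 401751/23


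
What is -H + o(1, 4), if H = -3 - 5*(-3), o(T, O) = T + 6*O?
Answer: 13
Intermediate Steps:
H = 12 (H = -3 + 15 = 12)
-H + o(1, 4) = -1*12 + (1 + 6*4) = -12 + (1 + 24) = -12 + 25 = 13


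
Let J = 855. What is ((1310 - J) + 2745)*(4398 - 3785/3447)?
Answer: 48499587200/3447 ≈ 1.4070e+7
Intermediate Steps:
((1310 - J) + 2745)*(4398 - 3785/3447) = ((1310 - 1*855) + 2745)*(4398 - 3785/3447) = ((1310 - 855) + 2745)*(4398 - 3785*1/3447) = (455 + 2745)*(4398 - 3785/3447) = 3200*(15156121/3447) = 48499587200/3447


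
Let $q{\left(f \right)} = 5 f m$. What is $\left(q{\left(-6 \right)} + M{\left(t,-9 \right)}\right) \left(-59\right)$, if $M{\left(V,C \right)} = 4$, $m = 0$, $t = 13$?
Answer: $-236$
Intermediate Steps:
$q{\left(f \right)} = 0$ ($q{\left(f \right)} = 5 f 0 = 0$)
$\left(q{\left(-6 \right)} + M{\left(t,-9 \right)}\right) \left(-59\right) = \left(0 + 4\right) \left(-59\right) = 4 \left(-59\right) = -236$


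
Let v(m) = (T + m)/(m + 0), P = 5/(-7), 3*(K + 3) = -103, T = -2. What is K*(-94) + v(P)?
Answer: 52697/15 ≈ 3513.1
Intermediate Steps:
K = -112/3 (K = -3 + (⅓)*(-103) = -3 - 103/3 = -112/3 ≈ -37.333)
P = -5/7 (P = 5*(-⅐) = -5/7 ≈ -0.71429)
v(m) = (-2 + m)/m (v(m) = (-2 + m)/(m + 0) = (-2 + m)/m)
K*(-94) + v(P) = -112/3*(-94) + (-2 - 5/7)/(-5/7) = 10528/3 - 7/5*(-19/7) = 10528/3 + 19/5 = 52697/15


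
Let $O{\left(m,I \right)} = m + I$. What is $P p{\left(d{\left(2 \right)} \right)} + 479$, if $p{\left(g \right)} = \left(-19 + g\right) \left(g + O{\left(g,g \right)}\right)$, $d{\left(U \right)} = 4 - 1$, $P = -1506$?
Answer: $217343$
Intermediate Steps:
$O{\left(m,I \right)} = I + m$
$d{\left(U \right)} = 3$ ($d{\left(U \right)} = 4 - 1 = 3$)
$p{\left(g \right)} = 3 g \left(-19 + g\right)$ ($p{\left(g \right)} = \left(-19 + g\right) \left(g + \left(g + g\right)\right) = \left(-19 + g\right) \left(g + 2 g\right) = \left(-19 + g\right) 3 g = 3 g \left(-19 + g\right)$)
$P p{\left(d{\left(2 \right)} \right)} + 479 = - 1506 \cdot 3 \cdot 3 \left(-19 + 3\right) + 479 = - 1506 \cdot 3 \cdot 3 \left(-16\right) + 479 = \left(-1506\right) \left(-144\right) + 479 = 216864 + 479 = 217343$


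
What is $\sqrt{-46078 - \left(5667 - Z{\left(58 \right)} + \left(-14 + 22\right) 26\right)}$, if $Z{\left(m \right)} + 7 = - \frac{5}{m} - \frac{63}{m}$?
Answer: $\frac{i \sqrt{43699346}}{29} \approx 227.95 i$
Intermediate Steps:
$Z{\left(m \right)} = -7 - \frac{68}{m}$
$\sqrt{-46078 - \left(5667 - Z{\left(58 \right)} + \left(-14 + 22\right) 26\right)} = \sqrt{-46078 - \left(5674 + \frac{34}{29} + \left(-14 + 22\right) 26\right)} = \sqrt{-46078 - \frac{170612}{29}} = \sqrt{- \frac{1506874}{29}} = \frac{i \sqrt{43699346}}{29}$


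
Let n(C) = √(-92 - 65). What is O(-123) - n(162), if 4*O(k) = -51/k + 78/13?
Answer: 263/164 - I*√157 ≈ 1.6037 - 12.53*I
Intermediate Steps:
O(k) = 3/2 - 51/(4*k) (O(k) = (-51/k + 78/13)/4 = (-51/k + 78*(1/13))/4 = (-51/k + 6)/4 = (6 - 51/k)/4 = 3/2 - 51/(4*k))
n(C) = I*√157 (n(C) = √(-157) = I*√157)
O(-123) - n(162) = (¾)*(-17 + 2*(-123))/(-123) - I*√157 = (¾)*(-1/123)*(-17 - 246) - I*√157 = (¾)*(-1/123)*(-263) - I*√157 = 263/164 - I*√157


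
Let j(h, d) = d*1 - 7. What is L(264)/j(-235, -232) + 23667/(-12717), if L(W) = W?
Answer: -3004567/1013121 ≈ -2.9657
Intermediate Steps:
j(h, d) = -7 + d (j(h, d) = d - 7 = -7 + d)
L(264)/j(-235, -232) + 23667/(-12717) = 264/(-7 - 232) + 23667/(-12717) = 264/(-239) + 23667*(-1/12717) = 264*(-1/239) - 7889/4239 = -264/239 - 7889/4239 = -3004567/1013121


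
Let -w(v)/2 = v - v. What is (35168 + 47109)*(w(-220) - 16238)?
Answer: -1336013926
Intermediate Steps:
w(v) = 0 (w(v) = -2*(v - v) = -2*0 = 0)
(35168 + 47109)*(w(-220) - 16238) = (35168 + 47109)*(0 - 16238) = 82277*(-16238) = -1336013926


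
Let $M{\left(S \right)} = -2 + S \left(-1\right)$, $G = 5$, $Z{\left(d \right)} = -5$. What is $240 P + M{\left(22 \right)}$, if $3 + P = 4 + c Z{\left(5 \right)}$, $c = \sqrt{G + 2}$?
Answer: $216 - 1200 \sqrt{7} \approx -2958.9$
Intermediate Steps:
$M{\left(S \right)} = -2 - S$
$c = \sqrt{7}$ ($c = \sqrt{5 + 2} = \sqrt{7} \approx 2.6458$)
$P = 1 - 5 \sqrt{7}$ ($P = -3 + \left(4 + \sqrt{7} \left(-5\right)\right) = -3 + \left(4 - 5 \sqrt{7}\right) = 1 - 5 \sqrt{7} \approx -12.229$)
$240 P + M{\left(22 \right)} = 240 \left(1 - 5 \sqrt{7}\right) - 24 = \left(240 - 1200 \sqrt{7}\right) - 24 = 216 - 1200 \sqrt{7}$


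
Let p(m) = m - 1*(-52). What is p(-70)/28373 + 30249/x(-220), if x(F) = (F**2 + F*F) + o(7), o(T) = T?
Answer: 285504117/915568337 ≈ 0.31183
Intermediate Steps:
p(m) = 52 + m (p(m) = m + 52 = 52 + m)
x(F) = 7 + 2*F**2 (x(F) = (F**2 + F*F) + 7 = (F**2 + F**2) + 7 = 2*F**2 + 7 = 7 + 2*F**2)
p(-70)/28373 + 30249/x(-220) = (52 - 70)/28373 + 30249/(7 + 2*(-220)**2) = -18*1/28373 + 30249/(7 + 2*48400) = -18/28373 + 30249/(7 + 96800) = -18/28373 + 30249/96807 = -18/28373 + 30249*(1/96807) = -18/28373 + 10083/32269 = 285504117/915568337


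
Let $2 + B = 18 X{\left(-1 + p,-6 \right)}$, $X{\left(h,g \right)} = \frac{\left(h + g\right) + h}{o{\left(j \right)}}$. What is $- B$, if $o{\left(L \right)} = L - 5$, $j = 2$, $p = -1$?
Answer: $-58$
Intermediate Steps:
$o{\left(L \right)} = -5 + L$ ($o{\left(L \right)} = L - 5 = -5 + L$)
$X{\left(h,g \right)} = - \frac{2 h}{3} - \frac{g}{3}$ ($X{\left(h,g \right)} = \frac{\left(h + g\right) + h}{-5 + 2} = \frac{\left(g + h\right) + h}{-3} = \left(g + 2 h\right) \left(- \frac{1}{3}\right) = - \frac{2 h}{3} - \frac{g}{3}$)
$B = 58$ ($B = -2 + 18 \left(- \frac{2 \left(-1 - 1\right)}{3} - -2\right) = -2 + 18 \left(\left(- \frac{2}{3}\right) \left(-2\right) + 2\right) = -2 + 18 \left(\frac{4}{3} + 2\right) = -2 + 18 \cdot \frac{10}{3} = -2 + 60 = 58$)
$- B = \left(-1\right) 58 = -58$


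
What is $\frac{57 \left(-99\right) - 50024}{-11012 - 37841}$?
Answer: $\frac{55667}{48853} \approx 1.1395$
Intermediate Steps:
$\frac{57 \left(-99\right) - 50024}{-11012 - 37841} = \frac{-5643 - 50024}{-48853} = \left(-55667\right) \left(- \frac{1}{48853}\right) = \frac{55667}{48853}$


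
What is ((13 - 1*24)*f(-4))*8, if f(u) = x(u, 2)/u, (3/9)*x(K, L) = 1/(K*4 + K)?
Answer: -33/10 ≈ -3.3000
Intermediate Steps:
x(K, L) = 3/(5*K) (x(K, L) = 3/(K*4 + K) = 3/(4*K + K) = 3/((5*K)) = 3*(1/(5*K)) = 3/(5*K))
f(u) = 3/(5*u**2) (f(u) = (3/(5*u))/u = 3/(5*u**2))
((13 - 1*24)*f(-4))*8 = ((13 - 1*24)*((3/5)/(-4)**2))*8 = ((13 - 24)*((3/5)*(1/16)))*8 = -11*3/80*8 = -33/80*8 = -33/10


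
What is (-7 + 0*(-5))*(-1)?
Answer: 7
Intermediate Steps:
(-7 + 0*(-5))*(-1) = (-7 + 0)*(-1) = -7*(-1) = 7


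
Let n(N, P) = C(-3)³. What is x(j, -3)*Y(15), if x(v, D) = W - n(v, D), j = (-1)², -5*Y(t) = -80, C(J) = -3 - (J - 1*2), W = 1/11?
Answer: -1392/11 ≈ -126.55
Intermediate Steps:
W = 1/11 ≈ 0.090909
C(J) = -1 - J (C(J) = -3 - (J - 2) = -3 - (-2 + J) = -3 + (2 - J) = -1 - J)
Y(t) = 16 (Y(t) = -⅕*(-80) = 16)
j = 1
n(N, P) = 8 (n(N, P) = (-1 - 1*(-3))³ = (-1 + 3)³ = 2³ = 8)
x(v, D) = -87/11 (x(v, D) = 1/11 - 1*8 = 1/11 - 8 = -87/11)
x(j, -3)*Y(15) = -87/11*16 = -1392/11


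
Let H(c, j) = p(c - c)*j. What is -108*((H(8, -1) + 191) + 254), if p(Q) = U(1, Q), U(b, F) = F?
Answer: -48060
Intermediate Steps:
p(Q) = Q
H(c, j) = 0 (H(c, j) = (c - c)*j = 0*j = 0)
-108*((H(8, -1) + 191) + 254) = -108*((0 + 191) + 254) = -108*(191 + 254) = -108*445 = -48060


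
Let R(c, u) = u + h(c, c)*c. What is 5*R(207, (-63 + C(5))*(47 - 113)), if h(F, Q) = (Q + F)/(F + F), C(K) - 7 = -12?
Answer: 23475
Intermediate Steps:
C(K) = -5 (C(K) = 7 - 12 = -5)
h(F, Q) = (F + Q)/(2*F) (h(F, Q) = (F + Q)/((2*F)) = (F + Q)*(1/(2*F)) = (F + Q)/(2*F))
R(c, u) = c + u (R(c, u) = u + ((c + c)/(2*c))*c = u + ((2*c)/(2*c))*c = u + 1*c = u + c = c + u)
5*R(207, (-63 + C(5))*(47 - 113)) = 5*(207 + (-63 - 5)*(47 - 113)) = 5*(207 - 68*(-66)) = 5*(207 + 4488) = 5*4695 = 23475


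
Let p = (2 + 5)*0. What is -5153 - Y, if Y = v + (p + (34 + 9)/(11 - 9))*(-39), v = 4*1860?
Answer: -23509/2 ≈ -11755.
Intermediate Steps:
v = 7440
p = 0 (p = 7*0 = 0)
Y = 13203/2 (Y = 7440 + (0 + (34 + 9)/(11 - 9))*(-39) = 7440 + (0 + 43/2)*(-39) = 7440 + (43/2)*(-39) = 7440 - 1677/2 = 13203/2 ≈ 6601.5)
-5153 - Y = -5153 - 1*13203/2 = -5153 - 13203/2 = -23509/2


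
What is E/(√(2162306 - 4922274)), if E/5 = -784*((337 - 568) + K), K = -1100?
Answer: -652190*I*√172498/86249 ≈ -3140.6*I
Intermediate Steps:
E = 5217520 (E = 5*(-784*((337 - 568) - 1100)) = 5*(-784*(-231 - 1100)) = 5*(-784*(-1331)) = 5*1043504 = 5217520)
E/(√(2162306 - 4922274)) = 5217520/(√(2162306 - 4922274)) = 5217520/(√(-2759968)) = 5217520/((4*I*√172498)) = 5217520*(-I*√172498/689992) = -652190*I*√172498/86249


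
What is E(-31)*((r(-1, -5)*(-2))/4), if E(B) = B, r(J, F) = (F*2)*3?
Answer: -465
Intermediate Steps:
r(J, F) = 6*F (r(J, F) = (2*F)*3 = 6*F)
E(-31)*((r(-1, -5)*(-2))/4) = -31*(6*(-5))*(-2)/4 = -31*(-30*(-2))/4 = -1860/4 = -31*15 = -465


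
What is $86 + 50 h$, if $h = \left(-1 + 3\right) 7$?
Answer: $786$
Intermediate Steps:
$h = 14$ ($h = 2 \cdot 7 = 14$)
$86 + 50 h = 86 + 50 \cdot 14 = 86 + 700 = 786$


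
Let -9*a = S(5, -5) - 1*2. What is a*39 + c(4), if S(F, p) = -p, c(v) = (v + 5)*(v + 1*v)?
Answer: 59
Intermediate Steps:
c(v) = 2*v*(5 + v) (c(v) = (5 + v)*(v + v) = (5 + v)*(2*v) = 2*v*(5 + v))
a = -⅓ (a = -(-1*(-5) - 1*2)/9 = -(5 - 2)/9 = -⅑*3 = -⅓ ≈ -0.33333)
a*39 + c(4) = -⅓*39 + 2*4*(5 + 4) = -13 + 2*4*9 = -13 + 72 = 59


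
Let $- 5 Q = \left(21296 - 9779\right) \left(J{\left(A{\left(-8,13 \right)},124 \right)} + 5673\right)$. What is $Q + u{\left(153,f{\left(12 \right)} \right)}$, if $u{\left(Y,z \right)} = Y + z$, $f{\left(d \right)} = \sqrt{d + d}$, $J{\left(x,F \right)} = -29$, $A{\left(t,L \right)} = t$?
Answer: $- \frac{65001183}{5} + 2 \sqrt{6} \approx -1.3 \cdot 10^{7}$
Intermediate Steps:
$f{\left(d \right)} = \sqrt{2} \sqrt{d}$ ($f{\left(d \right)} = \sqrt{2 d} = \sqrt{2} \sqrt{d}$)
$Q = - \frac{65001948}{5}$ ($Q = - \frac{\left(21296 - 9779\right) \left(-29 + 5673\right)}{5} = - \frac{11517 \cdot 5644}{5} = \left(- \frac{1}{5}\right) 65001948 = - \frac{65001948}{5} \approx -1.3 \cdot 10^{7}$)
$Q + u{\left(153,f{\left(12 \right)} \right)} = - \frac{65001948}{5} + \left(153 + \sqrt{2} \sqrt{12}\right) = - \frac{65001948}{5} + \left(153 + \sqrt{2} \cdot 2 \sqrt{3}\right) = - \frac{65001948}{5} + \left(153 + 2 \sqrt{6}\right) = - \frac{65001183}{5} + 2 \sqrt{6}$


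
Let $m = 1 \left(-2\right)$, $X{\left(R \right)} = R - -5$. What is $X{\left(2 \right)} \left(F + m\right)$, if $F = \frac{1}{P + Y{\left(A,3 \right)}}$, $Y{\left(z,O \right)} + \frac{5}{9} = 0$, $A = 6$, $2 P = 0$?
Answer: $- \frac{133}{5} \approx -26.6$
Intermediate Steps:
$P = 0$ ($P = \frac{1}{2} \cdot 0 = 0$)
$X{\left(R \right)} = 5 + R$ ($X{\left(R \right)} = R + 5 = 5 + R$)
$m = -2$
$Y{\left(z,O \right)} = - \frac{5}{9}$ ($Y{\left(z,O \right)} = - \frac{5}{9} + 0 = - \frac{5}{9}$)
$F = - \frac{9}{5}$ ($F = \frac{1}{0 - \frac{5}{9}} = \frac{1}{- \frac{5}{9}} = - \frac{9}{5} \approx -1.8$)
$X{\left(2 \right)} \left(F + m\right) = \left(5 + 2\right) \left(- \frac{9}{5} - 2\right) = 7 \left(- \frac{19}{5}\right) = - \frac{133}{5}$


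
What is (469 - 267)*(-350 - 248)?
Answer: -120796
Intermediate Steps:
(469 - 267)*(-350 - 248) = 202*(-598) = -120796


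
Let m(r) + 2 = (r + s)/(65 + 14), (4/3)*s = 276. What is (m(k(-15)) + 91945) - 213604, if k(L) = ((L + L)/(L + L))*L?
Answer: -9611027/79 ≈ -1.2166e+5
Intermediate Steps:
s = 207 (s = (¾)*276 = 207)
k(L) = L (k(L) = ((2*L)/((2*L)))*L = ((2*L)*(1/(2*L)))*L = 1*L = L)
m(r) = 49/79 + r/79 (m(r) = -2 + (r + 207)/(65 + 14) = -2 + (207 + r)/79 = -2 + (207 + r)*(1/79) = -2 + (207/79 + r/79) = 49/79 + r/79)
(m(k(-15)) + 91945) - 213604 = ((49/79 + (1/79)*(-15)) + 91945) - 213604 = ((49/79 - 15/79) + 91945) - 213604 = (34/79 + 91945) - 213604 = 7263689/79 - 213604 = -9611027/79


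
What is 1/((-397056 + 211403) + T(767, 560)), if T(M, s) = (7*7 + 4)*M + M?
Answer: -1/144235 ≈ -6.9331e-6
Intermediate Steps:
T(M, s) = 54*M (T(M, s) = (49 + 4)*M + M = 53*M + M = 54*M)
1/((-397056 + 211403) + T(767, 560)) = 1/((-397056 + 211403) + 54*767) = 1/(-185653 + 41418) = 1/(-144235) = -1/144235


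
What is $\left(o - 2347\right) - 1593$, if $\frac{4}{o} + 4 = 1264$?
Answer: $- \frac{1241099}{315} \approx -3940.0$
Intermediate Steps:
$o = \frac{1}{315}$ ($o = \frac{4}{-4 + 1264} = \frac{4}{1260} = 4 \cdot \frac{1}{1260} = \frac{1}{315} \approx 0.0031746$)
$\left(o - 2347\right) - 1593 = \left(\frac{1}{315} - 2347\right) - 1593 = - \frac{739304}{315} - 1593 = - \frac{1241099}{315}$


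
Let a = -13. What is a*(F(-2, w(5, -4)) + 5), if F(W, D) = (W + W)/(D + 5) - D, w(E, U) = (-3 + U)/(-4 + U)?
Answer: -16835/376 ≈ -44.774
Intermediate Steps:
w(E, U) = (-3 + U)/(-4 + U)
F(W, D) = -D + 2*W/(5 + D) (F(W, D) = (2*W)/(5 + D) - D = 2*W/(5 + D) - D = -D + 2*W/(5 + D))
a*(F(-2, w(5, -4)) + 5) = -13*((-((-3 - 4)/(-4 - 4))**2 - 5*(-3 - 4)/(-4 - 4) + 2*(-2))/(5 + (-3 - 4)/(-4 - 4)) + 5) = -13*((-(-7/(-8))**2 - 5*(-7)/(-8) - 4)/(5 - 7/(-8)) + 5) = -13*((-(-1/8*(-7))**2 - (-5)*(-7)/8 - 4)/(5 - 1/8*(-7)) + 5) = -13*((-(7/8)**2 - 5*7/8 - 4)/(5 + 7/8) + 5) = -13*((-1*49/64 - 35/8 - 4)/(47/8) + 5) = -13*(8*(-49/64 - 35/8 - 4)/47 + 5) = -13*((8/47)*(-585/64) + 5) = -13*(-585/376 + 5) = -13*1295/376 = -16835/376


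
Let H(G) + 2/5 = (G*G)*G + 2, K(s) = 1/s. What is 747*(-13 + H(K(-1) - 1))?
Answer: -72459/5 ≈ -14492.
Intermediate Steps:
H(G) = 8/5 + G**3 (H(G) = -2/5 + ((G*G)*G + 2) = -2/5 + (G**2*G + 2) = -2/5 + (G**3 + 2) = -2/5 + (2 + G**3) = 8/5 + G**3)
747*(-13 + H(K(-1) - 1)) = 747*(-13 + (8/5 + (1/(-1) - 1)**3)) = 747*(-13 + (8/5 + (-1 - 1)**3)) = 747*(-13 + (8/5 + (-2)**3)) = 747*(-13 + (8/5 - 8)) = 747*(-13 - 32/5) = 747*(-97/5) = -72459/5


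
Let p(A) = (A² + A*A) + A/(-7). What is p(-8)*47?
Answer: 42488/7 ≈ 6069.7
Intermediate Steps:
p(A) = 2*A² - A/7 (p(A) = (A² + A²) + A*(-⅐) = 2*A² - A/7)
p(-8)*47 = ((⅐)*(-8)*(-1 + 14*(-8)))*47 = ((⅐)*(-8)*(-1 - 112))*47 = ((⅐)*(-8)*(-113))*47 = (904/7)*47 = 42488/7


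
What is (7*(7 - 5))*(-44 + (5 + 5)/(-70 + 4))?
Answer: -20398/33 ≈ -618.12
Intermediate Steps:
(7*(7 - 5))*(-44 + (5 + 5)/(-70 + 4)) = (7*2)*(-44 + 10/(-66)) = 14*(-44 + 10*(-1/66)) = 14*(-44 - 5/33) = 14*(-1457/33) = -20398/33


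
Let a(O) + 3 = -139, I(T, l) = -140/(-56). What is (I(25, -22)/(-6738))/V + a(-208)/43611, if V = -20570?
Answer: -2624157959/805935117768 ≈ -0.0032560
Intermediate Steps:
I(T, l) = 5/2 (I(T, l) = -140*(-1/56) = 5/2)
a(O) = -142 (a(O) = -3 - 139 = -142)
(I(25, -22)/(-6738))/V + a(-208)/43611 = ((5/2)/(-6738))/(-20570) - 142/43611 = ((5/2)*(-1/6738))*(-1/20570) - 142*1/43611 = -5/13476*(-1/20570) - 142/43611 = 1/55440264 - 142/43611 = -2624157959/805935117768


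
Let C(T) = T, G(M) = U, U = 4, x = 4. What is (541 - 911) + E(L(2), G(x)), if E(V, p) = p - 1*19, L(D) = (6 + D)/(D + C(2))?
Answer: -385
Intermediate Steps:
G(M) = 4
L(D) = (6 + D)/(2 + D) (L(D) = (6 + D)/(D + 2) = (6 + D)/(2 + D))
E(V, p) = -19 + p (E(V, p) = p - 19 = -19 + p)
(541 - 911) + E(L(2), G(x)) = (541 - 911) + (-19 + 4) = -370 - 15 = -385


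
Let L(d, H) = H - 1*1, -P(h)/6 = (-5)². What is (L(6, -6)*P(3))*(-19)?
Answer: -19950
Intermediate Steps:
P(h) = -150 (P(h) = -6*(-5)² = -6*25 = -150)
L(d, H) = -1 + H (L(d, H) = H - 1 = -1 + H)
(L(6, -6)*P(3))*(-19) = ((-1 - 6)*(-150))*(-19) = -7*(-150)*(-19) = 1050*(-19) = -19950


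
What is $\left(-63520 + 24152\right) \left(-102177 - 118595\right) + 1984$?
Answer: $8691354080$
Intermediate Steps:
$\left(-63520 + 24152\right) \left(-102177 - 118595\right) + 1984 = \left(-39368\right) \left(-220772\right) + 1984 = 8691352096 + 1984 = 8691354080$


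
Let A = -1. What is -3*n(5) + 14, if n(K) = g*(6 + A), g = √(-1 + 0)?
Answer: 14 - 15*I ≈ 14.0 - 15.0*I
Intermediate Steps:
g = I (g = √(-1) = I ≈ 1.0*I)
n(K) = 5*I (n(K) = I*(6 - 1) = I*5 = 5*I)
-3*n(5) + 14 = -15*I + 14 = 14 - 15*I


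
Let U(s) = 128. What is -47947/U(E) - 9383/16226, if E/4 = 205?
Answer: -389594523/1038464 ≈ -375.16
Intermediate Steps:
E = 820 (E = 4*205 = 820)
-47947/U(E) - 9383/16226 = -47947/128 - 9383/16226 = -389594523/1038464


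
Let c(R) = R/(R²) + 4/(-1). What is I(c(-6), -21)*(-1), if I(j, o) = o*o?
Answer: -441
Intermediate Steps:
c(R) = -4 + 1/R (c(R) = R/R² + 4*(-1) = 1/R - 4 = -4 + 1/R)
I(j, o) = o²
I(c(-6), -21)*(-1) = (-21)²*(-1) = 441*(-1) = -441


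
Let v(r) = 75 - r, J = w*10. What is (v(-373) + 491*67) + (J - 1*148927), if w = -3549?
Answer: -151072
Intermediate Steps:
J = -35490 (J = -3549*10 = -35490)
(v(-373) + 491*67) + (J - 1*148927) = ((75 - 1*(-373)) + 491*67) + (-35490 - 1*148927) = ((75 + 373) + 32897) + (-35490 - 148927) = (448 + 32897) - 184417 = 33345 - 184417 = -151072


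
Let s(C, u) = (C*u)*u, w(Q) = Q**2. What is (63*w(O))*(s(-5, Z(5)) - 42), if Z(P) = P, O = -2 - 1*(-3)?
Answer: -10521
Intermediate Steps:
O = 1 (O = -2 + 3 = 1)
s(C, u) = C*u**2
(63*w(O))*(s(-5, Z(5)) - 42) = (63*1**2)*(-5*5**2 - 42) = (63*1)*(-5*25 - 42) = 63*(-125 - 42) = 63*(-167) = -10521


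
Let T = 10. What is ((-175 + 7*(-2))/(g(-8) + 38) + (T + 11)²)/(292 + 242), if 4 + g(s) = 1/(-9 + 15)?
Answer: 29757/36490 ≈ 0.81548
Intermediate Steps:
g(s) = -23/6 (g(s) = -4 + 1/(-9 + 15) = -4 + 1/6 = -4 + ⅙ = -23/6)
((-175 + 7*(-2))/(g(-8) + 38) + (T + 11)²)/(292 + 242) = ((-175 + 7*(-2))/(-23/6 + 38) + (10 + 11)²)/(292 + 242) = ((-175 - 14)/(205/6) + 21²)/534 = (-189*6/205 + 441)*(1/534) = (-1134/205 + 441)*(1/534) = (89271/205)*(1/534) = 29757/36490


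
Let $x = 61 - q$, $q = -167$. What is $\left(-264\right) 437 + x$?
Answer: $-115140$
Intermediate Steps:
$x = 228$ ($x = 61 - -167 = 61 + 167 = 228$)
$\left(-264\right) 437 + x = \left(-264\right) 437 + 228 = -115368 + 228 = -115140$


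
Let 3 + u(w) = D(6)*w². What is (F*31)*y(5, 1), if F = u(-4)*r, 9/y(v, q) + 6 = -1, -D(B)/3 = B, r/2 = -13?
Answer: -2110914/7 ≈ -3.0156e+5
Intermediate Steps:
r = -26 (r = 2*(-13) = -26)
D(B) = -3*B
y(v, q) = -9/7 (y(v, q) = 9/(-6 - 1) = 9/(-7) = 9*(-⅐) = -9/7)
u(w) = -3 - 18*w² (u(w) = -3 + (-3*6)*w² = -3 - 18*w²)
F = 7566 (F = (-3 - 18*(-4)²)*(-26) = (-3 - 18*16)*(-26) = (-3 - 288)*(-26) = -291*(-26) = 7566)
(F*31)*y(5, 1) = (7566*31)*(-9/7) = 234546*(-9/7) = -2110914/7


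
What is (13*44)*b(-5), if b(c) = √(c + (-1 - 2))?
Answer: 1144*I*√2 ≈ 1617.9*I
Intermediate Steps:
b(c) = √(-3 + c) (b(c) = √(c - 3) = √(-3 + c))
(13*44)*b(-5) = (13*44)*√(-3 - 5) = 572*√(-8) = 572*(2*I*√2) = 1144*I*√2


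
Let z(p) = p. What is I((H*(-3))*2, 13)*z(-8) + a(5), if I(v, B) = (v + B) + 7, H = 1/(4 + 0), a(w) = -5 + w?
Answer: -148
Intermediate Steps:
H = ¼ (H = 1/4 = ¼ ≈ 0.25000)
I(v, B) = 7 + B + v (I(v, B) = (B + v) + 7 = 7 + B + v)
I((H*(-3))*2, 13)*z(-8) + a(5) = (7 + 13 + ((¼)*(-3))*2)*(-8) + (-5 + 5) = (7 + 13 - ¾*2)*(-8) + 0 = (7 + 13 - 3/2)*(-8) + 0 = (37/2)*(-8) + 0 = -148 + 0 = -148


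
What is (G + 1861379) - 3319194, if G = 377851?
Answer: -1079964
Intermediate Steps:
(G + 1861379) - 3319194 = (377851 + 1861379) - 3319194 = 2239230 - 3319194 = -1079964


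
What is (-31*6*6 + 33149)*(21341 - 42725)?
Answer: -684993672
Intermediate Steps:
(-31*6*6 + 33149)*(21341 - 42725) = (-186*6 + 33149)*(-21384) = (-1116 + 33149)*(-21384) = 32033*(-21384) = -684993672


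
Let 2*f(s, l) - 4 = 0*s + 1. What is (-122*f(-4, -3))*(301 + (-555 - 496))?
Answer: 228750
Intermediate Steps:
f(s, l) = 5/2 (f(s, l) = 2 + (0*s + 1)/2 = 2 + (0 + 1)/2 = 2 + (½)*1 = 2 + ½ = 5/2)
(-122*f(-4, -3))*(301 + (-555 - 496)) = (-122*5/2)*(301 + (-555 - 496)) = -305*(301 - 1051) = -305*(-750) = 228750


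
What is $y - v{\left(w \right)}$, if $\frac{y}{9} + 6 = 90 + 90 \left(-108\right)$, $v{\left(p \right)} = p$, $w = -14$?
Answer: $-86710$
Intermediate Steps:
$y = -86724$ ($y = -54 + 9 \left(90 + 90 \left(-108\right)\right) = -54 + 9 \left(90 - 9720\right) = -54 + 9 \left(-9630\right) = -54 - 86670 = -86724$)
$y - v{\left(w \right)} = -86724 - -14 = -86724 + 14 = -86710$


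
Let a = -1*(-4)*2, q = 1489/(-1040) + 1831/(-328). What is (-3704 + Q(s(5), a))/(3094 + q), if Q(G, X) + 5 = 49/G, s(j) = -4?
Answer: -158674100/131629081 ≈ -1.2055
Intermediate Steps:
q = -299079/42640 (q = 1489*(-1/1040) + 1831*(-1/328) = -1489/1040 - 1831/328 = -299079/42640 ≈ -7.0140)
a = 8 (a = 4*2 = 8)
Q(G, X) = -5 + 49/G
(-3704 + Q(s(5), a))/(3094 + q) = (-3704 + (-5 + 49/(-4)))/(3094 - 299079/42640) = (-3704 + (-5 + 49*(-1/4)))/(131629081/42640) = (-3704 + (-5 - 49/4))*(42640/131629081) = (-3704 - 69/4)*(42640/131629081) = -14885/4*42640/131629081 = -158674100/131629081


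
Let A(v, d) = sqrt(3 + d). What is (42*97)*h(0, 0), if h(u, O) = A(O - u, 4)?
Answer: 4074*sqrt(7) ≈ 10779.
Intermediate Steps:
h(u, O) = sqrt(7) (h(u, O) = sqrt(3 + 4) = sqrt(7))
(42*97)*h(0, 0) = (42*97)*sqrt(7) = 4074*sqrt(7)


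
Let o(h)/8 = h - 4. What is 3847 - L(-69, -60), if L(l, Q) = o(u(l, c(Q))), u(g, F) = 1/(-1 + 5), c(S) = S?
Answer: 3877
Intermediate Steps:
u(g, F) = 1/4
o(h) = -32 + 8*h (o(h) = 8*(h - 4) = 8*(-4 + h) = -32 + 8*h)
L(l, Q) = -30 (L(l, Q) = -32 + 8*(1/4) = -32 + 2 = -30)
3847 - L(-69, -60) = 3847 - 1*(-30) = 3847 + 30 = 3877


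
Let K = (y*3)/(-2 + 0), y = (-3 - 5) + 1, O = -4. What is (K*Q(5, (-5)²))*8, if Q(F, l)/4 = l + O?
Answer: 7056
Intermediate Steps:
y = -7 (y = -8 + 1 = -7)
K = 21/2 (K = (-7*3)/(-2 + 0) = -21/(-2) = -21*(-½) = 21/2 ≈ 10.500)
Q(F, l) = -16 + 4*l (Q(F, l) = 4*(l - 4) = 4*(-4 + l) = -16 + 4*l)
(K*Q(5, (-5)²))*8 = (21*(-16 + 4*(-5)²)/2)*8 = (21*(-16 + 4*25)/2)*8 = (21*(-16 + 100)/2)*8 = ((21/2)*84)*8 = 882*8 = 7056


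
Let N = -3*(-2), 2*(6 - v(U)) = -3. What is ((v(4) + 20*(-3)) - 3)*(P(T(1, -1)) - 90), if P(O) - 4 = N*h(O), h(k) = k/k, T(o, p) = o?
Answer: 4440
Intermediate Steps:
v(U) = 15/2 (v(U) = 6 - 1/2*(-3) = 6 + 3/2 = 15/2)
h(k) = 1
N = 6
P(O) = 10 (P(O) = 4 + 6*1 = 4 + 6 = 10)
((v(4) + 20*(-3)) - 3)*(P(T(1, -1)) - 90) = ((15/2 + 20*(-3)) - 3)*(10 - 90) = ((15/2 - 60) - 3)*(-80) = (-105/2 - 3)*(-80) = -111/2*(-80) = 4440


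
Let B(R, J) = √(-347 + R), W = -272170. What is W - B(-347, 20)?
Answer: -272170 - I*√694 ≈ -2.7217e+5 - 26.344*I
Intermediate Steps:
W - B(-347, 20) = -272170 - √(-347 - 347) = -272170 - √(-694) = -272170 - I*√694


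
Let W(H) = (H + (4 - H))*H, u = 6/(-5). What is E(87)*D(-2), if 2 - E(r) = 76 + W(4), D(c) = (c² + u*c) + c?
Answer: -396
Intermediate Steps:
u = -6/5 (u = 6*(-⅕) = -6/5 ≈ -1.2000)
D(c) = c² - c/5 (D(c) = (c² - 6*c/5) + c = c² - c/5)
W(H) = 4*H
E(r) = -90 (E(r) = 2 - (76 + 4*4) = 2 - (76 + 16) = 2 - 1*92 = 2 - 92 = -90)
E(87)*D(-2) = -(-180)*(-⅕ - 2) = -(-180)*(-11)/5 = -90*22/5 = -396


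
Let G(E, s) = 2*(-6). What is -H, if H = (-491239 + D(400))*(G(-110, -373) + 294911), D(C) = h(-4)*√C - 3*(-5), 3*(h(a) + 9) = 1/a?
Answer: 434745119083/3 ≈ 1.4492e+11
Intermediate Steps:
G(E, s) = -12
h(a) = -9 + 1/(3*a)
D(C) = 15 - 109*√C/12 (D(C) = (-9 + (⅓)/(-4))*√C - 3*(-5) = (-9 + (⅓)*(-¼))*√C + 15 = (-9 - 1/12)*√C + 15 = -109*√C/12 + 15 = 15 - 109*√C/12)
H = -434745119083/3 (H = (-491239 + (15 - 109*√400/12))*(-12 + 294911) = (-491239 + (15 - 109/12*20))*294899 = (-491239 + (15 - 545/3))*294899 = (-491239 - 500/3)*294899 = -1474217/3*294899 = -434745119083/3 ≈ -1.4492e+11)
-H = -1*(-434745119083/3) = 434745119083/3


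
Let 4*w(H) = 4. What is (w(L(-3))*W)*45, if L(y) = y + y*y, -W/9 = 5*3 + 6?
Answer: -8505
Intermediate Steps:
W = -189 (W = -9*(5*3 + 6) = -9*(15 + 6) = -9*21 = -189)
L(y) = y + y**2
w(H) = 1 (w(H) = (1/4)*4 = 1)
(w(L(-3))*W)*45 = (1*(-189))*45 = -189*45 = -8505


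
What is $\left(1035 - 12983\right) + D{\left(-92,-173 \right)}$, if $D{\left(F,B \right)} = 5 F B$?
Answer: $67632$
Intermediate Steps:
$D{\left(F,B \right)} = 5 B F$
$\left(1035 - 12983\right) + D{\left(-92,-173 \right)} = \left(1035 - 12983\right) + 5 \left(-173\right) \left(-92\right) = -11948 + 79580 = 67632$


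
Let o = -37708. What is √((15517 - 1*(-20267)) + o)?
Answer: 2*I*√481 ≈ 43.863*I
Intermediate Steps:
√((15517 - 1*(-20267)) + o) = √((15517 - 1*(-20267)) - 37708) = √((15517 + 20267) - 37708) = √(35784 - 37708) = √(-1924) = 2*I*√481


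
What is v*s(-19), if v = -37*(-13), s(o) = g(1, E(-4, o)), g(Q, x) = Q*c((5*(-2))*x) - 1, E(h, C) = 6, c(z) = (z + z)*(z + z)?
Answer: 6925919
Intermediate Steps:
c(z) = 4*z² (c(z) = (2*z)*(2*z) = 4*z²)
g(Q, x) = -1 + 400*Q*x² (g(Q, x) = Q*(4*((5*(-2))*x)²) - 1 = Q*(4*(-10*x)²) - 1 = Q*(4*(100*x²)) - 1 = Q*(400*x²) - 1 = 400*Q*x² - 1 = -1 + 400*Q*x²)
s(o) = 14399 (s(o) = -1 + 400*1*6² = -1 + 400*1*36 = -1 + 14400 = 14399)
v = 481
v*s(-19) = 481*14399 = 6925919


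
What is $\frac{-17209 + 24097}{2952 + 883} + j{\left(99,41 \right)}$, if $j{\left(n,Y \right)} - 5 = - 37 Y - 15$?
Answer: $- \frac{5849157}{3835} \approx -1525.2$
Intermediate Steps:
$j{\left(n,Y \right)} = -10 - 37 Y$ ($j{\left(n,Y \right)} = 5 - \left(15 + 37 Y\right) = -10 - 37 Y$)
$\frac{-17209 + 24097}{2952 + 883} + j{\left(99,41 \right)} = \frac{-17209 + 24097}{2952 + 883} - 1527 = \frac{6888}{3835} - 1527 = - \frac{5849157}{3835}$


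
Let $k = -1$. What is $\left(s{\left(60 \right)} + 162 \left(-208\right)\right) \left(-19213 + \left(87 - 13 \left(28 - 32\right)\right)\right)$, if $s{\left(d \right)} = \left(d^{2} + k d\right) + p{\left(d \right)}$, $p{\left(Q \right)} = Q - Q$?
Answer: $575195544$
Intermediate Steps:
$p{\left(Q \right)} = 0$
$s{\left(d \right)} = d^{2} - d$ ($s{\left(d \right)} = \left(d^{2} - d\right) + 0 = d^{2} - d$)
$\left(s{\left(60 \right)} + 162 \left(-208\right)\right) \left(-19213 + \left(87 - 13 \left(28 - 32\right)\right)\right) = \left(60 \left(-1 + 60\right) + 162 \left(-208\right)\right) \left(-19213 + \left(87 - 13 \left(28 - 32\right)\right)\right) = \left(60 \cdot 59 - 33696\right) \left(-19213 + \left(87 - 13 \left(28 - 32\right)\right)\right) = \left(3540 - 33696\right) \left(-19213 + \left(87 - -52\right)\right) = - 30156 \left(-19213 + \left(87 + 52\right)\right) = - 30156 \left(-19213 + 139\right) = \left(-30156\right) \left(-19074\right) = 575195544$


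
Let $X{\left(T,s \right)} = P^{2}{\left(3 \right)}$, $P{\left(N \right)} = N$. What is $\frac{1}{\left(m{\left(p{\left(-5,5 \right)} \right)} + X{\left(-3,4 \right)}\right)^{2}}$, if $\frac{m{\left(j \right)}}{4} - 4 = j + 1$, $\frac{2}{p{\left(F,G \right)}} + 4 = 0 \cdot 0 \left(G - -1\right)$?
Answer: $\frac{1}{729} \approx 0.0013717$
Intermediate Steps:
$p{\left(F,G \right)} = - \frac{1}{2}$ ($p{\left(F,G \right)} = \frac{2}{-4 + 0 \cdot 0 \left(G - -1\right)} = \frac{2}{-4 + 0 \left(G + 1\right)} = \frac{2}{-4 + 0 \left(1 + G\right)} = \frac{2}{-4 + 0} = \frac{2}{-4} = 2 \left(- \frac{1}{4}\right) = - \frac{1}{2}$)
$m{\left(j \right)} = 20 + 4 j$ ($m{\left(j \right)} = 16 + 4 \left(j + 1\right) = 16 + 4 \left(1 + j\right) = 16 + \left(4 + 4 j\right) = 20 + 4 j$)
$X{\left(T,s \right)} = 9$ ($X{\left(T,s \right)} = 3^{2} = 9$)
$\frac{1}{\left(m{\left(p{\left(-5,5 \right)} \right)} + X{\left(-3,4 \right)}\right)^{2}} = \frac{1}{\left(\left(20 + 4 \left(- \frac{1}{2}\right)\right) + 9\right)^{2}} = \frac{1}{\left(\left(20 - 2\right) + 9\right)^{2}} = \frac{1}{\left(18 + 9\right)^{2}} = \frac{1}{27^{2}} = \frac{1}{729}$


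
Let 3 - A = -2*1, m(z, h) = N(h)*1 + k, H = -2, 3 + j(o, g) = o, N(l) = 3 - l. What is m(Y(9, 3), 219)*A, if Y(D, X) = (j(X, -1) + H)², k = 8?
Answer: -1040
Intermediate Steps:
j(o, g) = -3 + o
Y(D, X) = (-5 + X)² (Y(D, X) = ((-3 + X) - 2)² = (-5 + X)²)
m(z, h) = 11 - h (m(z, h) = (3 - h)*1 + 8 = (3 - h) + 8 = 11 - h)
A = 5 (A = 3 - (-2) = 3 - 1*(-2) = 3 + 2 = 5)
m(Y(9, 3), 219)*A = (11 - 1*219)*5 = (11 - 219)*5 = -208*5 = -1040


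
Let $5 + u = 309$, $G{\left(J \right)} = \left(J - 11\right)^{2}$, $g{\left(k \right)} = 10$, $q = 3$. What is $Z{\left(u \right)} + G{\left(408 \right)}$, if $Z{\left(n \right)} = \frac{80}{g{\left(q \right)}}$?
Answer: $157617$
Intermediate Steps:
$G{\left(J \right)} = \left(-11 + J\right)^{2}$
$u = 304$ ($u = -5 + 309 = 304$)
$Z{\left(n \right)} = 8$ ($Z{\left(n \right)} = \frac{80}{10} = 80 \cdot \frac{1}{10} = 8$)
$Z{\left(u \right)} + G{\left(408 \right)} = 8 + \left(-11 + 408\right)^{2} = 8 + 397^{2} = 8 + 157609 = 157617$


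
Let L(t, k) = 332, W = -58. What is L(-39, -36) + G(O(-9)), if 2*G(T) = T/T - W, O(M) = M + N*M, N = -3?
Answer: 723/2 ≈ 361.50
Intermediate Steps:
O(M) = -2*M (O(M) = M - 3*M = -2*M)
G(T) = 59/2 (G(T) = (T/T - 1*(-58))/2 = (1 + 58)/2 = (½)*59 = 59/2)
L(-39, -36) + G(O(-9)) = 332 + 59/2 = 723/2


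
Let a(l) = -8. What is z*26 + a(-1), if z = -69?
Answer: -1802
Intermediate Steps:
z*26 + a(-1) = -69*26 - 8 = -1794 - 8 = -1802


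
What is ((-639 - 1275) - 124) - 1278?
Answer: -3316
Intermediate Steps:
((-639 - 1275) - 124) - 1278 = (-1914 - 124) - 1278 = -2038 - 1278 = -3316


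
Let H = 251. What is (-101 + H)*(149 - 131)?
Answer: 2700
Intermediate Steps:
(-101 + H)*(149 - 131) = (-101 + 251)*(149 - 131) = 150*18 = 2700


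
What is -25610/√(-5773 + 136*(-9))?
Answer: 25610*I*√6997/6997 ≈ 306.16*I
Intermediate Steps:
-25610/√(-5773 + 136*(-9)) = -25610/√(-5773 - 1224) = -25610*(-I*√6997/6997) = -(-25610)*I*√6997/6997 = 25610*I*√6997/6997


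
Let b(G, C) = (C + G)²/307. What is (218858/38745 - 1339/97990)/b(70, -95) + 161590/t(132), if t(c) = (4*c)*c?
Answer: 10362107525071/2037212100000 ≈ 5.0864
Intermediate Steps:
t(c) = 4*c²
b(G, C) = (C + G)²/307 (b(G, C) = (C + G)²*(1/307) = (C + G)²/307)
(218858/38745 - 1339/97990)/b(70, -95) + 161590/t(132) = (218858/38745 - 1339/97990)/(((-95 + 70)²/307)) + 161590/((4*132²)) = (218858*(1/38745) - 1339*1/97990)/(((1/307)*(-25)²)) + 161590/((4*17424)) = (5338/945 - 1339/97990)/(((1/307)*625)) + 161590/69696 = 104361053/(18520110*(625/307)) + 161590*(1/69696) = (104361053/18520110)*(307/625) + 7345/3168 = 32038843271/11575068750 + 7345/3168 = 10362107525071/2037212100000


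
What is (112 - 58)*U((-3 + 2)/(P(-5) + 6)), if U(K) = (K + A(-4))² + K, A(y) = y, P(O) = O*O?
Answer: 842076/961 ≈ 876.25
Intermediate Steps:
P(O) = O²
U(K) = K + (-4 + K)² (U(K) = (K - 4)² + K = (-4 + K)² + K = K + (-4 + K)²)
(112 - 58)*U((-3 + 2)/(P(-5) + 6)) = (112 - 58)*((-3 + 2)/((-5)² + 6) + (-4 + (-3 + 2)/((-5)² + 6))²) = 54*(-1/(25 + 6) + (-4 - 1/(25 + 6))²) = 54*(-1/31 + (-4 - 1/31)²) = 54*(-1/31 + (-125/31)²) = 54*(-1/31 + 15625/961) = 54*(15594/961) = 842076/961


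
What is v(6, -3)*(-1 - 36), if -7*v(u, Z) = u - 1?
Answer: 185/7 ≈ 26.429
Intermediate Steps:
v(u, Z) = 1/7 - u/7 (v(u, Z) = -(u - 1)/7 = -(-1 + u)/7 = 1/7 - u/7)
v(6, -3)*(-1 - 36) = (1/7 - 1/7*6)*(-1 - 36) = (1/7 - 6/7)*(-37) = -5/7*(-37) = 185/7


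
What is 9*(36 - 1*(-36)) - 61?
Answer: 587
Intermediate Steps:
9*(36 - 1*(-36)) - 61 = 9*(36 + 36) - 61 = 9*72 - 61 = 648 - 61 = 587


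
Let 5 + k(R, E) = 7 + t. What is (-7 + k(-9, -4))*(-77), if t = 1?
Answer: 308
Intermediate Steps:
k(R, E) = 3 (k(R, E) = -5 + (7 + 1) = -5 + 8 = 3)
(-7 + k(-9, -4))*(-77) = (-7 + 3)*(-77) = -4*(-77) = 308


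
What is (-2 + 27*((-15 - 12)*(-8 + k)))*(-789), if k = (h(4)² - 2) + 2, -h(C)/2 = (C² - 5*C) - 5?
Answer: 181758774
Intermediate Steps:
h(C) = 10 - 2*C² + 10*C (h(C) = -2*((C² - 5*C) - 5) = -2*(-5 + C² - 5*C) = 10 - 2*C² + 10*C)
k = 324 (k = ((10 - 2*4² + 10*4)² - 2) + 2 = ((10 - 2*16 + 40)² - 2) + 2 = ((10 - 32 + 40)² - 2) + 2 = (18² - 2) + 2 = (324 - 2) + 2 = 322 + 2 = 324)
(-2 + 27*((-15 - 12)*(-8 + k)))*(-789) = (-2 + 27*((-15 - 12)*(-8 + 324)))*(-789) = (-2 + 27*(-27*316))*(-789) = (-2 + 27*(-8532))*(-789) = (-2 - 230364)*(-789) = -230366*(-789) = 181758774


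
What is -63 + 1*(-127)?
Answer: -190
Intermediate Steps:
-63 + 1*(-127) = -63 - 127 = -190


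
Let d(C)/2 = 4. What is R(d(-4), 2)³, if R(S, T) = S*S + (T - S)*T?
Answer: 140608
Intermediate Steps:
d(C) = 8 (d(C) = 2*4 = 8)
R(S, T) = S² + T*(T - S)
R(d(-4), 2)³ = (8² + 2² - 1*8*2)³ = (64 + 4 - 16)³ = 52³ = 140608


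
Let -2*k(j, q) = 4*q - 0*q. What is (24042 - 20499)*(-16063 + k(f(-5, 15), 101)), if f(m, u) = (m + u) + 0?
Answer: -57626895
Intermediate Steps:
f(m, u) = m + u
k(j, q) = -2*q (k(j, q) = -(4*q - 0*q)/2 = -(4*q - 1*0)/2 = -(4*q + 0)/2 = -2*q)
(24042 - 20499)*(-16063 + k(f(-5, 15), 101)) = (24042 - 20499)*(-16063 - 2*101) = 3543*(-16063 - 202) = 3543*(-16265) = -57626895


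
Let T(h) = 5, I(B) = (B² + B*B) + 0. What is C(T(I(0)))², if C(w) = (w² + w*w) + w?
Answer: 3025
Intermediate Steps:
I(B) = 2*B² (I(B) = (B² + B²) + 0 = 2*B² + 0 = 2*B²)
C(w) = w + 2*w² (C(w) = (w² + w²) + w = 2*w² + w = w + 2*w²)
C(T(I(0)))² = (5*(1 + 2*5))² = (5*(1 + 10))² = (5*11)² = 55² = 3025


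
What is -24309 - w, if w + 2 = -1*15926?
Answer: -8381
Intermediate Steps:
w = -15928 (w = -2 - 1*15926 = -2 - 15926 = -15928)
-24309 - w = -24309 - 1*(-15928) = -24309 + 15928 = -8381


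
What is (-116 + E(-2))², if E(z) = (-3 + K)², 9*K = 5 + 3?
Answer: 81631225/6561 ≈ 12442.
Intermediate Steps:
K = 8/9 (K = (5 + 3)/9 = (⅑)*8 = 8/9 ≈ 0.88889)
E(z) = 361/81 (E(z) = (-3 + 8/9)² = (-19/9)² = 361/81)
(-116 + E(-2))² = (-116 + 361/81)² = (-9035/81)² = 81631225/6561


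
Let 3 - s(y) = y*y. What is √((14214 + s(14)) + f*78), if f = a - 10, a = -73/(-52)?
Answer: √53402/2 ≈ 115.54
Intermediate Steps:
a = 73/52 (a = -73*(-1/52) = 73/52 ≈ 1.4038)
s(y) = 3 - y² (s(y) = 3 - y*y = 3 - y²)
f = -447/52 (f = 73/52 - 10 = -447/52 ≈ -8.5962)
√((14214 + s(14)) + f*78) = √((14214 + (3 - 1*14²)) - 447/52*78) = √((14214 + (3 - 1*196)) - 1341/2) = √((14214 + (3 - 196)) - 1341/2) = √((14214 - 193) - 1341/2) = √(14021 - 1341/2) = √(26701/2) = √53402/2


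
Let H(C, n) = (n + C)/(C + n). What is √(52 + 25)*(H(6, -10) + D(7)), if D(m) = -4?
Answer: -3*√77 ≈ -26.325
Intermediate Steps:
H(C, n) = 1 (H(C, n) = (C + n)/(C + n) = 1)
√(52 + 25)*(H(6, -10) + D(7)) = √(52 + 25)*(1 - 4) = √77*(-3) = -3*√77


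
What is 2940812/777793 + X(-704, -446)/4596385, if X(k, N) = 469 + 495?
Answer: 13517853957072/3575036078305 ≈ 3.7812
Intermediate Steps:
X(k, N) = 964
2940812/777793 + X(-704, -446)/4596385 = 2940812/777793 + 964/4596385 = 13517853957072/3575036078305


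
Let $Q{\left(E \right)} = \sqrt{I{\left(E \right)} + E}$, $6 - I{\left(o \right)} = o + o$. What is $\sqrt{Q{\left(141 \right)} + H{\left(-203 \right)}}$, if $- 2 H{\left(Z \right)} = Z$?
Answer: $\frac{\sqrt{406 + 12 i \sqrt{15}}}{2} \approx 10.091 + 0.5757 i$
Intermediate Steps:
$H{\left(Z \right)} = - \frac{Z}{2}$
$I{\left(o \right)} = 6 - 2 o$ ($I{\left(o \right)} = 6 - \left(o + o\right) = 6 - 2 o$)
$Q{\left(E \right)} = \sqrt{6 - E}$ ($Q{\left(E \right)} = \sqrt{\left(6 - 2 E\right) + E} = \sqrt{6 - E}$)
$\sqrt{Q{\left(141 \right)} + H{\left(-203 \right)}} = \sqrt{\sqrt{6 - 141} - - \frac{203}{2}} = \sqrt{\sqrt{6 - 141} + \frac{203}{2}} = \sqrt{\sqrt{-135} + \frac{203}{2}} = \sqrt{3 i \sqrt{15} + \frac{203}{2}} = \sqrt{\frac{203}{2} + 3 i \sqrt{15}}$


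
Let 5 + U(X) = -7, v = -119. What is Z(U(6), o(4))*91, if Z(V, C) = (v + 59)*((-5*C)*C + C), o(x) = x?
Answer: 414960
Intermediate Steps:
U(X) = -12 (U(X) = -5 - 7 = -12)
Z(V, C) = -60*C + 300*C**2 (Z(V, C) = (-119 + 59)*((-5*C)*C + C) = -60*(-5*C**2 + C) = -60*(C - 5*C**2) = -60*C + 300*C**2)
Z(U(6), o(4))*91 = (60*4*(-1 + 5*4))*91 = (60*4*(-1 + 20))*91 = (60*4*19)*91 = 4560*91 = 414960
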